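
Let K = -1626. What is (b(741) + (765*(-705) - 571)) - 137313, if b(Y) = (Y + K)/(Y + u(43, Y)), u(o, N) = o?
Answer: -530932741/784 ≈ -6.7721e+5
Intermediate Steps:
b(Y) = (-1626 + Y)/(43 + Y) (b(Y) = (Y - 1626)/(Y + 43) = (-1626 + Y)/(43 + Y))
(b(741) + (765*(-705) - 571)) - 137313 = ((-1626 + 741)/(43 + 741) + (765*(-705) - 571)) - 137313 = (-885/784 + (-539325 - 571)) - 137313 = ((1/784)*(-885) - 539896) - 137313 = (-885/784 - 539896) - 137313 = -423279349/784 - 137313 = -530932741/784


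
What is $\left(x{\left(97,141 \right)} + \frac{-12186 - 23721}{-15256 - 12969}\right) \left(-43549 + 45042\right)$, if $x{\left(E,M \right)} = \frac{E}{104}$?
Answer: $\frac{9662924429}{2935400} \approx 3291.9$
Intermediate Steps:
$x{\left(E,M \right)} = \frac{E}{104}$ ($x{\left(E,M \right)} = E \frac{1}{104} = \frac{E}{104}$)
$\left(x{\left(97,141 \right)} + \frac{-12186 - 23721}{-15256 - 12969}\right) \left(-43549 + 45042\right) = \left(\frac{1}{104} \cdot 97 + \frac{-12186 - 23721}{-15256 - 12969}\right) \left(-43549 + 45042\right) = \left(\frac{97}{104} - \frac{35907}{-28225}\right) 1493 = \left(\frac{97}{104} - - \frac{35907}{28225}\right) 1493 = \left(\frac{97}{104} + \frac{35907}{28225}\right) 1493 = \frac{6472153}{2935400} \cdot 1493 = \frac{9662924429}{2935400}$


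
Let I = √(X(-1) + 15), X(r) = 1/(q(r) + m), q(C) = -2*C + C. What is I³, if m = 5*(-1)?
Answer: 59*√59/8 ≈ 56.648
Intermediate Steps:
m = -5
q(C) = -C
X(r) = 1/(-5 - r) (X(r) = 1/(-r - 5) = 1/(-5 - r))
I = √59/2 (I = √(-1/(5 - 1) + 15) = √(-1/4 + 15) = √(-1*¼ + 15) = √(-¼ + 15) = √(59/4) = √59/2 ≈ 3.8406)
I³ = (√59/2)³ = 59*√59/8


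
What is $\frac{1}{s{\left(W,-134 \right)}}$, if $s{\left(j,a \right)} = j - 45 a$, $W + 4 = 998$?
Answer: $\frac{1}{7024} \approx 0.00014237$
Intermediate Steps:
$W = 994$ ($W = -4 + 998 = 994$)
$\frac{1}{s{\left(W,-134 \right)}} = \frac{1}{994 - -6030} = \frac{1}{994 + 6030} = \frac{1}{7024}$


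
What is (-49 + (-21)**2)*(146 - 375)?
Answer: -89768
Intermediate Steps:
(-49 + (-21)**2)*(146 - 375) = (-49 + 441)*(-229) = 392*(-229) = -89768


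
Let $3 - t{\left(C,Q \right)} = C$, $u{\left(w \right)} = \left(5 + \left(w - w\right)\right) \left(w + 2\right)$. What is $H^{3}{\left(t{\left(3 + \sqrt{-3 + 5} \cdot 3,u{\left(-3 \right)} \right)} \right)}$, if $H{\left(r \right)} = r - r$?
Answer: $0$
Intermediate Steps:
$u{\left(w \right)} = 10 + 5 w$ ($u{\left(w \right)} = \left(5 + 0\right) \left(2 + w\right) = 5 \left(2 + w\right) = 10 + 5 w$)
$t{\left(C,Q \right)} = 3 - C$
$H{\left(r \right)} = 0$
$H^{3}{\left(t{\left(3 + \sqrt{-3 + 5} \cdot 3,u{\left(-3 \right)} \right)} \right)} = 0^{3} = 0$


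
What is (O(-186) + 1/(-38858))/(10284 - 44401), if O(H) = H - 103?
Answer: 11229963/1325718386 ≈ 0.0084708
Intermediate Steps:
O(H) = -103 + H
(O(-186) + 1/(-38858))/(10284 - 44401) = ((-103 - 186) + 1/(-38858))/(10284 - 44401) = (-289 - 1/38858)/(-34117) = -11229963/38858*(-1/34117) = 11229963/1325718386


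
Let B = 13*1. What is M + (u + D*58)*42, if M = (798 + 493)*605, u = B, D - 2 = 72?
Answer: 961865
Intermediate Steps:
D = 74 (D = 2 + 72 = 74)
B = 13
u = 13
M = 781055 (M = 1291*605 = 781055)
M + (u + D*58)*42 = 781055 + (13 + 74*58)*42 = 781055 + (13 + 4292)*42 = 781055 + 4305*42 = 781055 + 180810 = 961865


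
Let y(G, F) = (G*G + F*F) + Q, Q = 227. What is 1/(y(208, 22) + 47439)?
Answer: 1/91414 ≈ 1.0939e-5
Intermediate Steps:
y(G, F) = 227 + F² + G² (y(G, F) = (G*G + F*F) + 227 = (G² + F²) + 227 = (F² + G²) + 227 = 227 + F² + G²)
1/(y(208, 22) + 47439) = 1/((227 + 22² + 208²) + 47439) = 1/((227 + 484 + 43264) + 47439) = 1/(43975 + 47439) = 1/91414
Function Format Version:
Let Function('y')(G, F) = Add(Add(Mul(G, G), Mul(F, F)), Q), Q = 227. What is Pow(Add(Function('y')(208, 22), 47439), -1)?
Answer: Rational(1, 91414) ≈ 1.0939e-5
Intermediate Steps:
Function('y')(G, F) = Add(227, Pow(F, 2), Pow(G, 2)) (Function('y')(G, F) = Add(Add(Mul(G, G), Mul(F, F)), 227) = Add(Add(Pow(G, 2), Pow(F, 2)), 227) = Add(Add(Pow(F, 2), Pow(G, 2)), 227) = Add(227, Pow(F, 2), Pow(G, 2)))
Pow(Add(Function('y')(208, 22), 47439), -1) = Pow(Add(Add(227, Pow(22, 2), Pow(208, 2)), 47439), -1) = Pow(Add(Add(227, 484, 43264), 47439), -1) = Pow(Add(43975, 47439), -1) = Pow(91414, -1) = Rational(1, 91414)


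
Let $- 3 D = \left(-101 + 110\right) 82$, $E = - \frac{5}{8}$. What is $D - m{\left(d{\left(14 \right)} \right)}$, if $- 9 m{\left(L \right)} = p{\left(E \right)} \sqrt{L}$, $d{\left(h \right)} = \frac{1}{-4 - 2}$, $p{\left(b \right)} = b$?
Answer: $-246 - \frac{5 i \sqrt{6}}{432} \approx -246.0 - 0.028351 i$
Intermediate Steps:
$E = - \frac{5}{8}$ ($E = \left(-5\right) \frac{1}{8} = - \frac{5}{8} \approx -0.625$)
$d{\left(h \right)} = - \frac{1}{6}$ ($d{\left(h \right)} = \frac{1}{-6} = - \frac{1}{6}$)
$m{\left(L \right)} = \frac{5 \sqrt{L}}{72}$ ($m{\left(L \right)} = - \frac{\left(- \frac{5}{8}\right) \sqrt{L}}{9} = \frac{5 \sqrt{L}}{72}$)
$D = -246$ ($D = - \frac{\left(-101 + 110\right) 82}{3} = - \frac{9 \cdot 82}{3} = \left(- \frac{1}{3}\right) 738 = -246$)
$D - m{\left(d{\left(14 \right)} \right)} = -246 - \frac{5 \sqrt{- \frac{1}{6}}}{72} = -246 - \frac{5 \frac{i \sqrt{6}}{6}}{72} = -246 - \frac{5 i \sqrt{6}}{432}$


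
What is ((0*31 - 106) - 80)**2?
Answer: 34596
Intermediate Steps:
((0*31 - 106) - 80)**2 = ((0 - 106) - 80)**2 = (-106 - 80)**2 = (-186)**2 = 34596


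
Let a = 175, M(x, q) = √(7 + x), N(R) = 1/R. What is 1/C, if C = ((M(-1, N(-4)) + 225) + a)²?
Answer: (400 + √6)⁻² ≈ 6.1742e-6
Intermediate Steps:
C = (400 + √6)² (C = ((√(7 - 1) + 225) + 175)² = ((√6 + 225) + 175)² = ((225 + √6) + 175)² = (400 + √6)² ≈ 1.6197e+5)
1/C = 1/((400 + √6)²) = (400 + √6)⁻²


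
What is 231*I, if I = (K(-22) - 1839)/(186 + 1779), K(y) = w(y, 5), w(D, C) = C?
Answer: -1078/5 ≈ -215.60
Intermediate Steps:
K(y) = 5
I = -14/15 (I = (5 - 1839)/(186 + 1779) = -1834/1965 = -1834*1/1965 = -14/15 ≈ -0.93333)
231*I = 231*(-14/15) = -1078/5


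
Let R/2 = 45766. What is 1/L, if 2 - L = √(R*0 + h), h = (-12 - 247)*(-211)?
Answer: -2/54645 - √54649/54645 ≈ -0.0043146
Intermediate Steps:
R = 91532 (R = 2*45766 = 91532)
h = 54649 (h = -259*(-211) = 54649)
L = 2 - √54649 (L = 2 - √(91532*0 + 54649) = 2 - √(0 + 54649) = 2 - √54649 ≈ -231.77)
1/L = 1/(2 - √54649)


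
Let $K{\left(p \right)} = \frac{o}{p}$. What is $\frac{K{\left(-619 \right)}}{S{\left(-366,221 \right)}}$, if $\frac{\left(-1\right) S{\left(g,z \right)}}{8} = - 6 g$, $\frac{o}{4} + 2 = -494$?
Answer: $- \frac{62}{339831} \approx -0.00018244$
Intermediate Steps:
$o = -1984$ ($o = -8 + 4 \left(-494\right) = -8 - 1976 = -1984$)
$K{\left(p \right)} = - \frac{1984}{p}$
$S{\left(g,z \right)} = 48 g$ ($S{\left(g,z \right)} = - 8 \left(- 6 g\right) = 48 g$)
$\frac{K{\left(-619 \right)}}{S{\left(-366,221 \right)}} = \frac{\left(-1984\right) \frac{1}{-619}}{48 \left(-366\right)} = \frac{\left(-1984\right) \left(- \frac{1}{619}\right)}{-17568} = \frac{1984}{619} \left(- \frac{1}{17568}\right) = - \frac{62}{339831}$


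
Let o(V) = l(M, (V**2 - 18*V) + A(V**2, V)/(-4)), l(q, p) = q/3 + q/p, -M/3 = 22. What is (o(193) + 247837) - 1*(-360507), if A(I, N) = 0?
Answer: 20546075484/33775 ≈ 6.0832e+5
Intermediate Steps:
M = -66 (M = -3*22 = -66)
l(q, p) = q/3 + q/p (l(q, p) = q*(1/3) + q/p = q/3 + q/p)
o(V) = -22 - 66/(V**2 - 18*V) (o(V) = (1/3)*(-66) - 66/((V**2 - 18*V) + 0/(-4)) = -22 - 66/((V**2 - 18*V) + 0*(-1/4)) = -22 - 66/((V**2 - 18*V) + 0) = -22 - 66/(V**2 - 18*V))
(o(193) + 247837) - 1*(-360507) = (22*(-3 - 1*193**2 + 18*193)/(193*(-18 + 193)) + 247837) - 1*(-360507) = (22*(1/193)*(-3 - 1*37249 + 3474)/175 + 247837) + 360507 = (22*(1/193)*(1/175)*(-3 - 37249 + 3474) + 247837) + 360507 = (22*(1/193)*(1/175)*(-33778) + 247837) + 360507 = (-743116/33775 + 247837) + 360507 = 8369951559/33775 + 360507 = 20546075484/33775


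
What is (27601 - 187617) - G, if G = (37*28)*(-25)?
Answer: -134116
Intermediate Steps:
G = -25900 (G = 1036*(-25) = -25900)
(27601 - 187617) - G = (27601 - 187617) - 1*(-25900) = -160016 + 25900 = -134116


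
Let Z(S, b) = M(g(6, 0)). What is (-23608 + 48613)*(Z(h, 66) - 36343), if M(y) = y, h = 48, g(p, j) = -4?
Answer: -908856735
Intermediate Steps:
Z(S, b) = -4
(-23608 + 48613)*(Z(h, 66) - 36343) = (-23608 + 48613)*(-4 - 36343) = 25005*(-36347) = -908856735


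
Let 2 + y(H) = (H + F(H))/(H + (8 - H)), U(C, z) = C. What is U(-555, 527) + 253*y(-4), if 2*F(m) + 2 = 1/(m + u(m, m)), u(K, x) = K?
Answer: -156301/128 ≈ -1221.1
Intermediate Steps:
F(m) = -1 + 1/(4*m) (F(m) = -1 + 1/(2*(m + m)) = -1 + 1/(2*((2*m))) = -1 + (1/(2*m))/2 = -1 + 1/(4*m))
y(H) = -2 + H/8 + (1/4 - H)/(8*H) (y(H) = -2 + (H + (1/4 - H)/H)/(H + (8 - H)) = -2 + (H + (1/4 - H)/H)/8 = -2 + (H + (1/4 - H)/H)*(1/8) = -2 + (H/8 + (1/4 - H)/(8*H)) = -2 + H/8 + (1/4 - H)/(8*H))
U(-555, 527) + 253*y(-4) = -555 + 253*(-17/8 + (1/8)*(-4) + (1/32)/(-4)) = -555 + 253*(-17/8 - 1/2 + (1/32)*(-1/4)) = -555 + 253*(-17/8 - 1/2 - 1/128) = -555 + 253*(-337/128) = -555 - 85261/128 = -156301/128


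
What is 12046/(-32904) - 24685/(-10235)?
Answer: 68894443/33677244 ≈ 2.0457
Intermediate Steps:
12046/(-32904) - 24685/(-10235) = 12046*(-1/32904) - 24685*(-1/10235) = -6023/16452 + 4937/2047 = 68894443/33677244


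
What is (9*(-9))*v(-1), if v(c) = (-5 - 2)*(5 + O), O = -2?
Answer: 1701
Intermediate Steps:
v(c) = -21 (v(c) = (-5 - 2)*(5 - 2) = -7*3 = -21)
(9*(-9))*v(-1) = (9*(-9))*(-21) = -81*(-21) = 1701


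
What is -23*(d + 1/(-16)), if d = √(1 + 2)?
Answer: 23/16 - 23*√3 ≈ -38.400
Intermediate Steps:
d = √3 ≈ 1.7320
-23*(d + 1/(-16)) = -23*(√3 + 1/(-16)) = -23*(√3 - 1/16) = -23*(-1/16 + √3) = 23/16 - 23*√3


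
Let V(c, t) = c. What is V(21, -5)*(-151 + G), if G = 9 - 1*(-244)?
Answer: 2142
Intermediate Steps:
G = 253 (G = 9 + 244 = 253)
V(21, -5)*(-151 + G) = 21*(-151 + 253) = 21*102 = 2142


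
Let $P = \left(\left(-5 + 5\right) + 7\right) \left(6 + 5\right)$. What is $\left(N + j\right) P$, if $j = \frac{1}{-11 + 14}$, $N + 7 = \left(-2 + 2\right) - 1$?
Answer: $- \frac{1771}{3} \approx -590.33$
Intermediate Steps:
$N = -8$ ($N = -7 + \left(\left(-2 + 2\right) - 1\right) = -7 + \left(0 - 1\right) = -7 - 1 = -8$)
$P = 77$ ($P = \left(0 + 7\right) 11 = 7 \cdot 11 = 77$)
$j = \frac{1}{3} \approx 0.33333$
$\left(N + j\right) P = \left(-8 + \frac{1}{3}\right) 77 = \left(- \frac{23}{3}\right) 77 = - \frac{1771}{3}$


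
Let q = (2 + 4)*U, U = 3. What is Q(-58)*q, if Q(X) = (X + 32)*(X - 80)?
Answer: 64584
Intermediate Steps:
q = 18 (q = (2 + 4)*3 = 6*3 = 18)
Q(X) = (-80 + X)*(32 + X) (Q(X) = (32 + X)*(-80 + X) = (-80 + X)*(32 + X))
Q(-58)*q = (-2560 + (-58)² - 48*(-58))*18 = (-2560 + 3364 + 2784)*18 = 3588*18 = 64584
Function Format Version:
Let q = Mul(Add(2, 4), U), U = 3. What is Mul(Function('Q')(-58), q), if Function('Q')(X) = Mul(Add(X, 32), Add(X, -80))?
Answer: 64584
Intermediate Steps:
q = 18 (q = Mul(Add(2, 4), 3) = Mul(6, 3) = 18)
Function('Q')(X) = Mul(Add(-80, X), Add(32, X)) (Function('Q')(X) = Mul(Add(32, X), Add(-80, X)) = Mul(Add(-80, X), Add(32, X)))
Mul(Function('Q')(-58), q) = Mul(Add(-2560, Pow(-58, 2), Mul(-48, -58)), 18) = Mul(Add(-2560, 3364, 2784), 18) = Mul(3588, 18) = 64584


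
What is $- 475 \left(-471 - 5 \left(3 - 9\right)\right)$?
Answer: $209475$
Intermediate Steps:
$- 475 \left(-471 - 5 \left(3 - 9\right)\right) = - 475 \left(-471 - -30\right) = - 475 \left(-471 + 30\right) = \left(-475\right) \left(-441\right) = 209475$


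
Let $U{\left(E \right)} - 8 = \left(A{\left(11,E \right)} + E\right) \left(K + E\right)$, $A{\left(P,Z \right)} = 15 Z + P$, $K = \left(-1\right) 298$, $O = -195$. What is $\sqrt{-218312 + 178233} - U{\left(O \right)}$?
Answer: $-1532745 + i \sqrt{40079} \approx -1.5327 \cdot 10^{6} + 200.2 i$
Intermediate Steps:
$K = -298$
$A{\left(P,Z \right)} = P + 15 Z$
$U{\left(E \right)} = 8 + \left(-298 + E\right) \left(11 + 16 E\right)$ ($U{\left(E \right)} = 8 + \left(\left(11 + 15 E\right) + E\right) \left(-298 + E\right) = 8 + \left(11 + 16 E\right) \left(-298 + E\right) = 8 + \left(-298 + E\right) \left(11 + 16 E\right)$)
$\sqrt{-218312 + 178233} - U{\left(O \right)} = \sqrt{-218312 + 178233} - \left(-3270 - -927615 + 16 \left(-195\right)^{2}\right) = \sqrt{-40079} - \left(-3270 + 927615 + 16 \cdot 38025\right) = i \sqrt{40079} - \left(-3270 + 927615 + 608400\right) = i \sqrt{40079} - 1532745 = -1532745 + i \sqrt{40079}$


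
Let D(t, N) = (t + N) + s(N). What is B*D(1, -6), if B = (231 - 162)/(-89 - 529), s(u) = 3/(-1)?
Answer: 92/103 ≈ 0.89320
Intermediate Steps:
s(u) = -3 (s(u) = 3*(-1) = -3)
B = -23/206 (B = 69/(-618) = 69*(-1/618) = -23/206 ≈ -0.11165)
D(t, N) = -3 + N + t (D(t, N) = (t + N) - 3 = (N + t) - 3 = -3 + N + t)
B*D(1, -6) = -23*(-3 - 6 + 1)/206 = -23/206*(-8) = 92/103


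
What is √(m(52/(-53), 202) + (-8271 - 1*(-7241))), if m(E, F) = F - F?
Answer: I*√1030 ≈ 32.094*I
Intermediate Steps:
m(E, F) = 0
√(m(52/(-53), 202) + (-8271 - 1*(-7241))) = √(0 + (-8271 - 1*(-7241))) = √(0 + (-8271 + 7241)) = √(0 - 1030) = √(-1030) = I*√1030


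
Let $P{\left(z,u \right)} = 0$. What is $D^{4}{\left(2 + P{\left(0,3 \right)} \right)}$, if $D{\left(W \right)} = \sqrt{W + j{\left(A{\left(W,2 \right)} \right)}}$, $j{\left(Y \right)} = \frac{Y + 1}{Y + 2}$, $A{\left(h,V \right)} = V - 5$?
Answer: $16$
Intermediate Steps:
$A{\left(h,V \right)} = -5 + V$
$j{\left(Y \right)} = \frac{1 + Y}{2 + Y}$
$D{\left(W \right)} = \sqrt{2 + W}$ ($D{\left(W \right)} = \sqrt{W + \frac{1 + \left(-5 + 2\right)}{2 + \left(-5 + 2\right)}} = \sqrt{W + \frac{1 - 3}{2 - 3}} = \sqrt{W + \frac{1}{-1} \left(-2\right)} = \sqrt{W - -2} = \sqrt{W + 2} = \sqrt{2 + W}$)
$D^{4}{\left(2 + P{\left(0,3 \right)} \right)} = \left(\sqrt{2 + \left(2 + 0\right)}\right)^{4} = \left(\sqrt{2 + 2}\right)^{4} = \left(\sqrt{4}\right)^{4} = 2^{4} = 16$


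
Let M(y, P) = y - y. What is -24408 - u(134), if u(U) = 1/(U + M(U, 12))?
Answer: -3270673/134 ≈ -24408.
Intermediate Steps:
M(y, P) = 0
u(U) = 1/U (u(U) = 1/(U + 0) = 1/U)
-24408 - u(134) = -24408 - 1/134 = -3270673/134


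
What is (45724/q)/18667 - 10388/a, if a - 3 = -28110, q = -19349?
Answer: 3750733525336/10151905016781 ≈ 0.36946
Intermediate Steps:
a = -28107 (a = 3 - 28110 = -28107)
(45724/q)/18667 - 10388/a = (45724/(-19349))/18667 - 10388/(-28107) = (45724*(-1/19349))*(1/18667) - 10388*(-1/28107) = -45724/19349*1/18667 + 10388/28107 = -45724/361187783 + 10388/28107 = 3750733525336/10151905016781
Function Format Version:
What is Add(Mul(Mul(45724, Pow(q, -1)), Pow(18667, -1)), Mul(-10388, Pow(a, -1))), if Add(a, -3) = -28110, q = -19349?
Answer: Rational(3750733525336, 10151905016781) ≈ 0.36946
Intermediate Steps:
a = -28107 (a = Add(3, -28110) = -28107)
Add(Mul(Mul(45724, Pow(q, -1)), Pow(18667, -1)), Mul(-10388, Pow(a, -1))) = Add(Mul(Mul(45724, Pow(-19349, -1)), Pow(18667, -1)), Mul(-10388, Pow(-28107, -1))) = Add(Mul(Mul(45724, Rational(-1, 19349)), Rational(1, 18667)), Mul(-10388, Rational(-1, 28107))) = Add(Mul(Rational(-45724, 19349), Rational(1, 18667)), Rational(10388, 28107)) = Add(Rational(-45724, 361187783), Rational(10388, 28107)) = Rational(3750733525336, 10151905016781)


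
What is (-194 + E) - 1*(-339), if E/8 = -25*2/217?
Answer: 31065/217 ≈ 143.16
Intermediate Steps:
E = -400/217 (E = 8*(-25*2/217) = 8*(-50*1/217) = 8*(-50/217) = -400/217 ≈ -1.8433)
(-194 + E) - 1*(-339) = (-194 - 400/217) - 1*(-339) = -42498/217 + 339 = 31065/217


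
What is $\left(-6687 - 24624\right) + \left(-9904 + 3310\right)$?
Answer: $-37905$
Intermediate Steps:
$\left(-6687 - 24624\right) + \left(-9904 + 3310\right) = -31311 - 6594 = -37905$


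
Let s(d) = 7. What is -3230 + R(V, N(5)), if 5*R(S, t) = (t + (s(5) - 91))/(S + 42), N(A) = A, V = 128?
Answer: -2745579/850 ≈ -3230.1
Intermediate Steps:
R(S, t) = (-84 + t)/(5*(42 + S)) (R(S, t) = ((t + (7 - 91))/(S + 42))/5 = ((t - 84)/(42 + S))/5 = ((-84 + t)/(42 + S))/5 = (-84 + t)/(5*(42 + S)))
-3230 + R(V, N(5)) = -3230 + (-84 + 5)/(5*(42 + 128)) = -3230 + (1/5)*(-79)/170 = -3230 + (1/5)*(1/170)*(-79) = -3230 - 79/850 = -2745579/850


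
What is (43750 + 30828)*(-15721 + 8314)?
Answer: -552399246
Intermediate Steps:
(43750 + 30828)*(-15721 + 8314) = 74578*(-7407) = -552399246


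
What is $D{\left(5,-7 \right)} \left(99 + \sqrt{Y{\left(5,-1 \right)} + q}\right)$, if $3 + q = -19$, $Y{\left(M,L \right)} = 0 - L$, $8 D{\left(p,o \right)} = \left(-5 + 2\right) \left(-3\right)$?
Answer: $\frac{891}{8} + \frac{9 i \sqrt{21}}{8} \approx 111.38 + 5.1554 i$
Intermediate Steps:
$D{\left(p,o \right)} = \frac{9}{8}$ ($D{\left(p,o \right)} = \frac{\left(-5 + 2\right) \left(-3\right)}{8} = \frac{\left(-3\right) \left(-3\right)}{8} = \frac{1}{8} \cdot 9 = \frac{9}{8}$)
$Y{\left(M,L \right)} = - L$
$q = -22$ ($q = -3 - 19 = -22$)
$D{\left(5,-7 \right)} \left(99 + \sqrt{Y{\left(5,-1 \right)} + q}\right) = \frac{9 \left(99 + \sqrt{\left(-1\right) \left(-1\right) - 22}\right)}{8} = \frac{9 \left(99 + \sqrt{1 - 22}\right)}{8} = \frac{9 \left(99 + \sqrt{-21}\right)}{8} = \frac{9 \left(99 + i \sqrt{21}\right)}{8} = \frac{891}{8} + \frac{9 i \sqrt{21}}{8}$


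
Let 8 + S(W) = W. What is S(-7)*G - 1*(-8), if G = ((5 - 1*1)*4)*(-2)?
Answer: 488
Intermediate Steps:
S(W) = -8 + W
G = -32 (G = ((5 - 1)*4)*(-2) = (4*4)*(-2) = 16*(-2) = -32)
S(-7)*G - 1*(-8) = (-8 - 7)*(-32) - 1*(-8) = -15*(-32) + 8 = 480 + 8 = 488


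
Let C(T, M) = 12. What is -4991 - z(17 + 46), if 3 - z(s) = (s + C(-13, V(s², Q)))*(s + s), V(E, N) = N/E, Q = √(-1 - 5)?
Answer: 4456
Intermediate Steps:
Q = I*√6 (Q = √(-6) = I*√6 ≈ 2.4495*I)
z(s) = 3 - 2*s*(12 + s) (z(s) = 3 - (s + 12)*(s + s) = 3 - (12 + s)*2*s = 3 - 2*s*(12 + s))
-4991 - z(17 + 46) = -4991 - (3 - 24*(17 + 46) - 2*(17 + 46)²) = -4991 - (3 - 24*63 - 2*63²) = -4991 - (3 - 1512 - 2*3969) = -4991 - (3 - 1512 - 7938) = -4991 - 1*(-9447) = -4991 + 9447 = 4456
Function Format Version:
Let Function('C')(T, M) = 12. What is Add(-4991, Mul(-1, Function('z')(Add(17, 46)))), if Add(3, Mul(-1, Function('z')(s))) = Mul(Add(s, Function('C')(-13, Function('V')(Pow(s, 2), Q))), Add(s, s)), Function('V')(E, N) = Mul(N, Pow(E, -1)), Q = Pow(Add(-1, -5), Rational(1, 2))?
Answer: 4456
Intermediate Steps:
Q = Mul(I, Pow(6, Rational(1, 2))) (Q = Pow(-6, Rational(1, 2)) = Mul(I, Pow(6, Rational(1, 2))) ≈ Mul(2.4495, I))
Function('z')(s) = Add(3, Mul(-2, s, Add(12, s))) (Function('z')(s) = Add(3, Mul(-1, Mul(Add(s, 12), Add(s, s)))) = Add(3, Mul(-1, Mul(Add(12, s), Mul(2, s)))) = Add(3, Mul(-1, Mul(2, s, Add(12, s)))) = Add(3, Mul(-2, s, Add(12, s))))
Add(-4991, Mul(-1, Function('z')(Add(17, 46)))) = Add(-4991, Mul(-1, Add(3, Mul(-24, Add(17, 46)), Mul(-2, Pow(Add(17, 46), 2))))) = Add(-4991, Mul(-1, Add(3, Mul(-24, 63), Mul(-2, Pow(63, 2))))) = Add(-4991, Mul(-1, Add(3, -1512, Mul(-2, 3969)))) = Add(-4991, Mul(-1, Add(3, -1512, -7938))) = Add(-4991, Mul(-1, -9447)) = Add(-4991, 9447) = 4456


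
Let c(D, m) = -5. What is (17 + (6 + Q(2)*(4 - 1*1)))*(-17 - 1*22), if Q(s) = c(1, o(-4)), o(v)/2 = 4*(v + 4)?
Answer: -312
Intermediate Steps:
o(v) = 32 + 8*v (o(v) = 2*(4*(v + 4)) = 2*(4*(4 + v)) = 2*(16 + 4*v) = 32 + 8*v)
Q(s) = -5
(17 + (6 + Q(2)*(4 - 1*1)))*(-17 - 1*22) = (17 + (6 - 5*(4 - 1*1)))*(-17 - 1*22) = (17 + (6 - 5*(4 - 1)))*(-17 - 22) = (17 + (6 - 5*3))*(-39) = (17 + (6 - 15))*(-39) = (17 - 9)*(-39) = 8*(-39) = -312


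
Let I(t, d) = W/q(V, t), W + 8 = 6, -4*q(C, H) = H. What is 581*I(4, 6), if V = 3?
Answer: 1162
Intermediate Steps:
q(C, H) = -H/4
W = -2 (W = -8 + 6 = -2)
I(t, d) = 8/t (I(t, d) = -2*(-4/t) = -(-8)/t = 8/t)
581*I(4, 6) = 581*(8/4) = 581*(8*(1/4)) = 581*2 = 1162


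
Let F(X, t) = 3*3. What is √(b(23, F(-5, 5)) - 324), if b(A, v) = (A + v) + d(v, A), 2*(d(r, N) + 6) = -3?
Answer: I*√1198/2 ≈ 17.306*I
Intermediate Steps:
F(X, t) = 9
d(r, N) = -15/2 (d(r, N) = -6 + (½)*(-3) = -6 - 3/2 = -15/2)
b(A, v) = -15/2 + A + v (b(A, v) = (A + v) - 15/2 = -15/2 + A + v)
√(b(23, F(-5, 5)) - 324) = √((-15/2 + 23 + 9) - 324) = √(49/2 - 324) = √(-599/2) = I*√1198/2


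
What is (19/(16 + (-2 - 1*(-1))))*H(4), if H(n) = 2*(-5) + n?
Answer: -38/5 ≈ -7.6000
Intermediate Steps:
H(n) = -10 + n
(19/(16 + (-2 - 1*(-1))))*H(4) = (19/(16 + (-2 - 1*(-1))))*(-10 + 4) = (19/(16 + (-2 + 1)))*(-6) = (19/(16 - 1))*(-6) = (19/15)*(-6) = -38/5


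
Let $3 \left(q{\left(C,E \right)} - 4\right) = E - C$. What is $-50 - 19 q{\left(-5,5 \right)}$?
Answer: $- \frac{568}{3} \approx -189.33$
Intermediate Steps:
$q{\left(C,E \right)} = 4 - \frac{C}{3} + \frac{E}{3}$ ($q{\left(C,E \right)} = 4 + \frac{E - C}{3} = 4 - \left(- \frac{E}{3} + \frac{C}{3}\right) = 4 - \frac{C}{3} + \frac{E}{3}$)
$-50 - 19 q{\left(-5,5 \right)} = -50 - 19 \left(4 - - \frac{5}{3} + \frac{1}{3} \cdot 5\right) = -50 - 19 \left(4 + \frac{5}{3} + \frac{5}{3}\right) = -50 - \frac{418}{3} = - \frac{568}{3}$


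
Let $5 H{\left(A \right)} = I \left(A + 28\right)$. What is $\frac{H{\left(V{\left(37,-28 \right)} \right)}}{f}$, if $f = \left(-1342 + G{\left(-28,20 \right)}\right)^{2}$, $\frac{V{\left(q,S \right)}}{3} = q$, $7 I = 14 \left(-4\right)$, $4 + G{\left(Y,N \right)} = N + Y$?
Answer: $- \frac{278}{2291645} \approx -0.00012131$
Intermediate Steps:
$G{\left(Y,N \right)} = -4 + N + Y$ ($G{\left(Y,N \right)} = -4 + \left(N + Y\right) = -4 + N + Y$)
$I = -8$ ($I = \frac{14 \left(-4\right)}{7} = \frac{1}{7} \left(-56\right) = -8$)
$V{\left(q,S \right)} = 3 q$
$H{\left(A \right)} = - \frac{224}{5} - \frac{8 A}{5}$ ($H{\left(A \right)} = \frac{\left(-8\right) \left(A + 28\right)}{5} = \frac{\left(-8\right) \left(28 + A\right)}{5} = \frac{-224 - 8 A}{5} = - \frac{224}{5} - \frac{8 A}{5}$)
$f = 1833316$ ($f = \left(-1342 - 12\right)^{2} = \left(-1354\right)^{2} = 1833316$)
$\frac{H{\left(V{\left(37,-28 \right)} \right)}}{f} = \frac{- \frac{224}{5} - \frac{8 \cdot 3 \cdot 37}{5}}{1833316} = \left(- \frac{224}{5} - \frac{888}{5}\right) \frac{1}{1833316} = \left(- \frac{1112}{5}\right) \frac{1}{1833316} = - \frac{278}{2291645}$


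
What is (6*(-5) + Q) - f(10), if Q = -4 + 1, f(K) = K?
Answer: -43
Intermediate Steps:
Q = -3
(6*(-5) + Q) - f(10) = (6*(-5) - 3) - 1*10 = (-30 - 3) - 10 = -33 - 10 = -43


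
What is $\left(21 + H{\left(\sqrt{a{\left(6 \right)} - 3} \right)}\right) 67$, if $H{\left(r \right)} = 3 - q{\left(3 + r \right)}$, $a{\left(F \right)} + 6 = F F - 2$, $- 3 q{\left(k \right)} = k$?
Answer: $\frac{5360}{3} \approx 1786.7$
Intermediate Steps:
$q{\left(k \right)} = - \frac{k}{3}$
$a{\left(F \right)} = -8 + F^{2}$ ($a{\left(F \right)} = -6 + \left(F F - 2\right) = -6 + \left(F^{2} - 2\right) = -6 + \left(-2 + F^{2}\right) = -8 + F^{2}$)
$H{\left(r \right)} = 4 + \frac{r}{3}$ ($H{\left(r \right)} = 3 - - \frac{3 + r}{3} = 3 - \left(-1 - \frac{r}{3}\right) = 3 + \left(1 + \frac{r}{3}\right) = 4 + \frac{r}{3}$)
$\left(21 + H{\left(\sqrt{a{\left(6 \right)} - 3} \right)}\right) 67 = \left(21 + \left(4 + \frac{\sqrt{\left(-8 + 6^{2}\right) - 3}}{3}\right)\right) 67 = \left(21 + \left(4 + \frac{\sqrt{\left(-8 + 36\right) - 3}}{3}\right)\right) 67 = \left(21 + \left(4 + \frac{\sqrt{28 - 3}}{3}\right)\right) 67 = \left(21 + \left(4 + \frac{\sqrt{25}}{3}\right)\right) 67 = \left(21 + \left(4 + \frac{1}{3} \cdot 5\right)\right) 67 = \left(21 + \left(4 + \frac{5}{3}\right)\right) 67 = \left(21 + \frac{17}{3}\right) 67 = \frac{80}{3} \cdot 67 = \frac{5360}{3}$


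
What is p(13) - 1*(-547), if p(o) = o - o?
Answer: 547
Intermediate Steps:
p(o) = 0
p(13) - 1*(-547) = 0 - 1*(-547) = 0 + 547 = 547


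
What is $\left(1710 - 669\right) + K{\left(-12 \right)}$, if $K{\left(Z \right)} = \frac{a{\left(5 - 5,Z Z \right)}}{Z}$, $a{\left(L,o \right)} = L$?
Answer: $1041$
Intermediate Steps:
$K{\left(Z \right)} = 0$ ($K{\left(Z \right)} = \frac{5 - 5}{Z} = \frac{0}{Z} = 0$)
$\left(1710 - 669\right) + K{\left(-12 \right)} = \left(1710 - 669\right) + 0 = 1041 + 0 = 1041$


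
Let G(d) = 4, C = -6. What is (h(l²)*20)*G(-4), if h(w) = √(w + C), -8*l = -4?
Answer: 40*I*√23 ≈ 191.83*I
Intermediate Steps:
l = ½ (l = -⅛*(-4) = ½ ≈ 0.50000)
h(w) = √(-6 + w) (h(w) = √(w - 6) = √(-6 + w))
(h(l²)*20)*G(-4) = (√(-6 + (½)²)*20)*4 = (√(-6 + ¼)*20)*4 = (√(-23/4)*20)*4 = ((I*√23/2)*20)*4 = (10*I*√23)*4 = 40*I*√23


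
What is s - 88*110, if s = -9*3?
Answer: -9707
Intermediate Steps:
s = -27
s - 88*110 = -27 - 88*110 = -27 - 9680 = -9707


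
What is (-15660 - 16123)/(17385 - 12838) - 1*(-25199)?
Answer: 114548070/4547 ≈ 25192.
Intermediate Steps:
(-15660 - 16123)/(17385 - 12838) - 1*(-25199) = -31783/4547 + 25199 = 114548070/4547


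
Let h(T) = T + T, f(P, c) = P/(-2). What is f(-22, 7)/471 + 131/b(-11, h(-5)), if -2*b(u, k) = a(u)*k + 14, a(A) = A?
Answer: -61019/29202 ≈ -2.0896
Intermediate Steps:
f(P, c) = -P/2 (f(P, c) = P*(-½) = -P/2)
h(T) = 2*T
b(u, k) = -7 - k*u/2 (b(u, k) = -(u*k + 14)/2 = -(k*u + 14)/2 = -(14 + k*u)/2 = -7 - k*u/2)
f(-22, 7)/471 + 131/b(-11, h(-5)) = -½*(-22)/471 + 131/(-7 - ½*2*(-5)*(-11)) = 11*(1/471) + 131/(-7 - ½*(-10)*(-11)) = 11/471 + 131/(-7 - 55) = 11/471 + 131/(-62) = 11/471 + 131*(-1/62) = 11/471 - 131/62 = -61019/29202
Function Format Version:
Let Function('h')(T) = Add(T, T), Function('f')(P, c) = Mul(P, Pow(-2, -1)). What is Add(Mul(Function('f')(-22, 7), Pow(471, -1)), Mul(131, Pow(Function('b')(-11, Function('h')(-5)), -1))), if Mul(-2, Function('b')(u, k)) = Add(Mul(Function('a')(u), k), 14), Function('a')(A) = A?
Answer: Rational(-61019, 29202) ≈ -2.0896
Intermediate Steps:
Function('f')(P, c) = Mul(Rational(-1, 2), P) (Function('f')(P, c) = Mul(P, Rational(-1, 2)) = Mul(Rational(-1, 2), P))
Function('h')(T) = Mul(2, T)
Function('b')(u, k) = Add(-7, Mul(Rational(-1, 2), k, u)) (Function('b')(u, k) = Mul(Rational(-1, 2), Add(Mul(u, k), 14)) = Mul(Rational(-1, 2), Add(Mul(k, u), 14)) = Mul(Rational(-1, 2), Add(14, Mul(k, u))) = Add(-7, Mul(Rational(-1, 2), k, u)))
Add(Mul(Function('f')(-22, 7), Pow(471, -1)), Mul(131, Pow(Function('b')(-11, Function('h')(-5)), -1))) = Add(Mul(Mul(Rational(-1, 2), -22), Pow(471, -1)), Mul(131, Pow(Add(-7, Mul(Rational(-1, 2), Mul(2, -5), -11)), -1))) = Add(Mul(11, Rational(1, 471)), Mul(131, Pow(Add(-7, Mul(Rational(-1, 2), -10, -11)), -1))) = Add(Rational(11, 471), Mul(131, Pow(Add(-7, -55), -1))) = Add(Rational(11, 471), Mul(131, Pow(-62, -1))) = Add(Rational(11, 471), Mul(131, Rational(-1, 62))) = Add(Rational(11, 471), Rational(-131, 62)) = Rational(-61019, 29202)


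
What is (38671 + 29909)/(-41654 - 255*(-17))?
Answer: -68580/37319 ≈ -1.8377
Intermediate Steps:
(38671 + 29909)/(-41654 - 255*(-17)) = 68580/(-41654 + 4335) = 68580/(-37319) = 68580*(-1/37319) = -68580/37319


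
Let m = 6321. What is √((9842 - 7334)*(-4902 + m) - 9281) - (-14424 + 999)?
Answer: 13425 + √3549571 ≈ 15309.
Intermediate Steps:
√((9842 - 7334)*(-4902 + m) - 9281) - (-14424 + 999) = √((9842 - 7334)*(-4902 + 6321) - 9281) - (-14424 + 999) = √(2508*1419 - 9281) - 1*(-13425) = √(3558852 - 9281) + 13425 = √3549571 + 13425 = 13425 + √3549571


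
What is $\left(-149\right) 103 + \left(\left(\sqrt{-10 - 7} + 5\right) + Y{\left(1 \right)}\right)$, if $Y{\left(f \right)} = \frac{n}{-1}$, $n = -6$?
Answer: $-15336 + i \sqrt{17} \approx -15336.0 + 4.1231 i$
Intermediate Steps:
$Y{\left(f \right)} = 6$ ($Y{\left(f \right)} = - \frac{6}{-1} = \left(-6\right) \left(-1\right) = 6$)
$\left(-149\right) 103 + \left(\left(\sqrt{-10 - 7} + 5\right) + Y{\left(1 \right)}\right) = \left(-149\right) 103 + \left(\left(\sqrt{-10 - 7} + 5\right) + 6\right) = -15347 + \left(\left(\sqrt{-17} + 5\right) + 6\right) = -15347 + \left(\left(i \sqrt{17} + 5\right) + 6\right) = -15347 + \left(\left(5 + i \sqrt{17}\right) + 6\right) = -15347 + \left(11 + i \sqrt{17}\right) = -15336 + i \sqrt{17}$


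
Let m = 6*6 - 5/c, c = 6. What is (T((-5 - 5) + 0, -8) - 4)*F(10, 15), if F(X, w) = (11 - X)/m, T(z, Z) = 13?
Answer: 54/211 ≈ 0.25592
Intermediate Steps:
m = 211/6 (m = 6*6 - 5/6 = 36 - 5*⅙ = 36 - ⅚ = 211/6 ≈ 35.167)
F(X, w) = 66/211 - 6*X/211 (F(X, w) = (11 - X)/(211/6) = (11 - X)*(6/211) = 66/211 - 6*X/211)
(T((-5 - 5) + 0, -8) - 4)*F(10, 15) = (13 - 4)*(66/211 - 6/211*10) = 9*(66/211 - 60/211) = 9*(6/211) = 54/211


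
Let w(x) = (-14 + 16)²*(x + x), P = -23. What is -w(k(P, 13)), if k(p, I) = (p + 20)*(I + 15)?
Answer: 672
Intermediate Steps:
k(p, I) = (15 + I)*(20 + p) (k(p, I) = (20 + p)*(15 + I) = (15 + I)*(20 + p))
w(x) = 8*x (w(x) = 2²*(2*x) = 4*(2*x) = 8*x)
-w(k(P, 13)) = -8*(300 + 15*(-23) + 20*13 + 13*(-23)) = -8*(300 - 345 + 260 - 299) = -8*(-84) = -1*(-672) = 672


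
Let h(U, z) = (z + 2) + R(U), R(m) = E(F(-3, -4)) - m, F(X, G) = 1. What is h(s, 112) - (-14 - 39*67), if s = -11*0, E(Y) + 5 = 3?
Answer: 2739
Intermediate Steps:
E(Y) = -2 (E(Y) = -5 + 3 = -2)
s = 0
R(m) = -2 - m
h(U, z) = z - U (h(U, z) = (z + 2) + (-2 - U) = (2 + z) + (-2 - U) = z - U)
h(s, 112) - (-14 - 39*67) = (112 - 1*0) - (-14 - 39*67) = (112 + 0) - (-14 - 2613) = 112 - 1*(-2627) = 112 + 2627 = 2739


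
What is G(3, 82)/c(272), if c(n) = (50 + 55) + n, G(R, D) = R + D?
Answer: 85/377 ≈ 0.22546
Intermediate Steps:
G(R, D) = D + R
c(n) = 105 + n
G(3, 82)/c(272) = (82 + 3)/(105 + 272) = 85/377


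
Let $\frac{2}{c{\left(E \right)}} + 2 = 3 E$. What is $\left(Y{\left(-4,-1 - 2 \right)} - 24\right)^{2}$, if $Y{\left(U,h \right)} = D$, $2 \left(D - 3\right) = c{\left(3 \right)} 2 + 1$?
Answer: $\frac{80089}{196} \approx 408.62$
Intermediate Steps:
$c{\left(E \right)} = \frac{2}{-2 + 3 E}$
$D = \frac{53}{14}$ ($D = 3 + \frac{\frac{2}{-2 + 3 \cdot 3} \cdot 2 + 1}{2} = 3 + \frac{\frac{2}{-2 + 9} \cdot 2 + 1}{2} = 3 + \frac{\frac{2}{7} \cdot 2 + 1}{2} = 3 + \frac{\frac{4}{7} + 1}{2} = 3 + \frac{1}{2} \cdot \frac{11}{7} = 3 + \frac{11}{14} = \frac{53}{14} \approx 3.7857$)
$Y{\left(U,h \right)} = \frac{53}{14}$
$\left(Y{\left(-4,-1 - 2 \right)} - 24\right)^{2} = \left(\frac{53}{14} - 24\right)^{2} = \left(- \frac{283}{14}\right)^{2} = \frac{80089}{196}$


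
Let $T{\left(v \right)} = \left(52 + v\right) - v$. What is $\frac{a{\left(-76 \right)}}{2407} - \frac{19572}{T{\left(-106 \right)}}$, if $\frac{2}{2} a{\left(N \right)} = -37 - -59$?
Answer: $- \frac{11777165}{31291} \approx -376.38$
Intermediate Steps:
$a{\left(N \right)} = 22$ ($a{\left(N \right)} = -37 - -59 = -37 + 59 = 22$)
$T{\left(v \right)} = 52$
$\frac{a{\left(-76 \right)}}{2407} - \frac{19572}{T{\left(-106 \right)}} = \frac{22}{2407} - \frac{19572}{52} = 22 \cdot \frac{1}{2407} - \frac{4893}{13} = \frac{22}{2407} - \frac{4893}{13} = - \frac{11777165}{31291}$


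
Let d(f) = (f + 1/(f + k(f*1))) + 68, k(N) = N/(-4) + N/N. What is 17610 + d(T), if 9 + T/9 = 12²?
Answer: 68940561/3649 ≈ 18893.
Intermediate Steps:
T = 1215 (T = -81 + 9*12² = -81 + 9*144 = -81 + 1296 = 1215)
k(N) = 1 - N/4 (k(N) = N*(-¼) + 1 = -N/4 + 1 = 1 - N/4)
d(f) = 68 + f + 1/(1 + 3*f/4) (d(f) = (f + 1/(f + (1 - f/4))) + 68 = (f + 1/(1 + 3*f/4)) + 68 = 68 + f + 1/(1 + 3*f/4))
17610 + d(T) = 17610 + (276 + 3*1215² + 208*1215)/(4 + 3*1215) = 17610 + (276 + 3*1476225 + 252720)/(4 + 3645) = 17610 + (276 + 4428675 + 252720)/3649 = 17610 + (1/3649)*4681671 = 17610 + 4681671/3649 = 68940561/3649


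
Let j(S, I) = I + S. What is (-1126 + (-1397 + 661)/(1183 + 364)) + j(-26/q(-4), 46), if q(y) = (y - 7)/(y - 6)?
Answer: -18788676/17017 ≈ -1104.1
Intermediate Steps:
q(y) = (-7 + y)/(-6 + y)
(-1126 + (-1397 + 661)/(1183 + 364)) + j(-26/q(-4), 46) = (-1126 + (-1397 + 661)/(1183 + 364)) + (46 - 26*(-6 - 4)/(-7 - 4)) = (-1126 - 736/1547) + (46 - 26/(-11/(-10))) = (-1126 - 736*1/1547) + (46 - 26/((-⅒*(-11)))) = (-1126 - 736/1547) + (46 - 26/11/10) = -1742658/1547 + (46 - 26*10/11) = -1742658/1547 + (46 - 260/11) = -1742658/1547 + 246/11 = -18788676/17017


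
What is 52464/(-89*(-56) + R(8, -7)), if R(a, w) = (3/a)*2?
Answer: 209856/19939 ≈ 10.525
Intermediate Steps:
R(a, w) = 6/a (R(a, w) = (3/a)*2 = 6/a)
52464/(-89*(-56) + R(8, -7)) = 52464/(-89*(-56) + 6/8) = 52464/(4984 + 6*(1/8)) = 52464/(4984 + 3/4) = 52464/(19939/4) = 52464*(4/19939) = 209856/19939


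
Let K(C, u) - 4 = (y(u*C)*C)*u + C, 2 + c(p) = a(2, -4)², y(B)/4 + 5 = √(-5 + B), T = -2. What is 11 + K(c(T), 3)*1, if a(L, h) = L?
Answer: -79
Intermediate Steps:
y(B) = -20 + 4*√(-5 + B)
c(p) = 2 (c(p) = -2 + 2² = -2 + 4 = 2)
K(C, u) = 4 + C + C*u*(-20 + 4*√(-5 + C*u)) (K(C, u) = 4 + (((-20 + 4*√(-5 + u*C))*C)*u + C) = 4 + (((-20 + 4*√(-5 + C*u))*C)*u + C) = 4 + ((C*(-20 + 4*√(-5 + C*u)))*u + C) = 4 + (C*u*(-20 + 4*√(-5 + C*u)) + C) = 4 + (C + C*u*(-20 + 4*√(-5 + C*u))) = 4 + C + C*u*(-20 + 4*√(-5 + C*u)))
11 + K(c(T), 3)*1 = 11 + (4 + 2 + 4*2*3*(-5 + √(-5 + 2*3)))*1 = 11 + (4 + 2 + 4*2*3*(-5 + √(-5 + 6)))*1 = 11 + (4 + 2 + 4*2*3*(-5 + √1))*1 = 11 + (4 + 2 + 4*2*3*(-5 + 1))*1 = 11 + (4 + 2 + 4*2*3*(-4))*1 = 11 + (4 + 2 - 96)*1 = 11 - 90*1 = 11 - 90 = -79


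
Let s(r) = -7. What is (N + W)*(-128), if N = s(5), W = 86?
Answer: -10112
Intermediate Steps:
N = -7
(N + W)*(-128) = (-7 + 86)*(-128) = 79*(-128) = -10112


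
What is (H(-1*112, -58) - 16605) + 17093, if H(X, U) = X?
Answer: 376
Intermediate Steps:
(H(-1*112, -58) - 16605) + 17093 = (-1*112 - 16605) + 17093 = (-112 - 16605) + 17093 = -16717 + 17093 = 376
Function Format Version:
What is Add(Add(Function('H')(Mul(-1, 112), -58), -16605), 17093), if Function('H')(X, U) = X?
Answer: 376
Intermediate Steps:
Add(Add(Function('H')(Mul(-1, 112), -58), -16605), 17093) = Add(Add(Mul(-1, 112), -16605), 17093) = Add(Add(-112, -16605), 17093) = Add(-16717, 17093) = 376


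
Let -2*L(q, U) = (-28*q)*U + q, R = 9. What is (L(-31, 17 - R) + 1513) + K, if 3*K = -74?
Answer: -11809/6 ≈ -1968.2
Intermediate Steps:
K = -74/3 (K = (1/3)*(-74) = -74/3 ≈ -24.667)
L(q, U) = -q/2 + 14*U*q (L(q, U) = -((-28*q)*U + q)/2 = -(-28*U*q + q)/2 = -(q - 28*U*q)/2 = -q/2 + 14*U*q)
(L(-31, 17 - R) + 1513) + K = ((1/2)*(-31)*(-1 + 28*(17 - 1*9)) + 1513) - 74/3 = ((1/2)*(-31)*(-1 + 28*(17 - 9)) + 1513) - 74/3 = ((1/2)*(-31)*(-1 + 28*8) + 1513) - 74/3 = ((1/2)*(-31)*(-1 + 224) + 1513) - 74/3 = ((1/2)*(-31)*223 + 1513) - 74/3 = (-6913/2 + 1513) - 74/3 = -3887/2 - 74/3 = -11809/6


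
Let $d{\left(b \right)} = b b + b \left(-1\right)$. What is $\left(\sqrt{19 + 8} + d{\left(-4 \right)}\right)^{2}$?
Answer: $427 + 120 \sqrt{3} \approx 634.85$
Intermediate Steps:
$d{\left(b \right)} = b^{2} - b$
$\left(\sqrt{19 + 8} + d{\left(-4 \right)}\right)^{2} = \left(\sqrt{19 + 8} - 4 \left(-1 - 4\right)\right)^{2} = \left(\sqrt{27} - -20\right)^{2} = \left(3 \sqrt{3} + 20\right)^{2} = \left(20 + 3 \sqrt{3}\right)^{2}$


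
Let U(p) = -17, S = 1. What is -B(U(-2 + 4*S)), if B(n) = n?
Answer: 17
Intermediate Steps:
-B(U(-2 + 4*S)) = -1*(-17) = 17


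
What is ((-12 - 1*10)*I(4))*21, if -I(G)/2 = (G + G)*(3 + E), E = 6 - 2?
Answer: 51744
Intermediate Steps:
E = 4
I(G) = -28*G (I(G) = -2*(G + G)*(3 + 4) = -2*2*G*7 = -28*G)
((-12 - 1*10)*I(4))*21 = ((-12 - 1*10)*(-28*4))*21 = ((-12 - 10)*(-112))*21 = -22*(-112)*21 = 2464*21 = 51744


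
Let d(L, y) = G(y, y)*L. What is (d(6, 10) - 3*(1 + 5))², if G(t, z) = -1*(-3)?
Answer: 0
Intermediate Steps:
G(t, z) = 3
d(L, y) = 3*L
(d(6, 10) - 3*(1 + 5))² = (3*6 - 3*(1 + 5))² = (18 - 3*6)² = (18 - 18)² = 0² = 0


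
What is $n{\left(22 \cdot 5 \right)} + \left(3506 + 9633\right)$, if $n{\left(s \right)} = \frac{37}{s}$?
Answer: $\frac{1445327}{110} \approx 13139.0$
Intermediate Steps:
$n{\left(22 \cdot 5 \right)} + \left(3506 + 9633\right) = \frac{37}{22 \cdot 5} + \left(3506 + 9633\right) = \frac{37}{110} + 13139 = \frac{1445327}{110}$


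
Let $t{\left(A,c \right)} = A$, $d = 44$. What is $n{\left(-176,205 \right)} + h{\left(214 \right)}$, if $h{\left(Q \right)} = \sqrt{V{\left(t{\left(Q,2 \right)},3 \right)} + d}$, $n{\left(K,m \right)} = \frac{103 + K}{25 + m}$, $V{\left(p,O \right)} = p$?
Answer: $- \frac{73}{230} + \sqrt{258} \approx 15.745$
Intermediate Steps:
$n{\left(K,m \right)} = \frac{103 + K}{25 + m}$
$h{\left(Q \right)} = \sqrt{44 + Q}$ ($h{\left(Q \right)} = \sqrt{Q + 44} = \sqrt{44 + Q}$)
$n{\left(-176,205 \right)} + h{\left(214 \right)} = \frac{103 - 176}{25 + 205} + \sqrt{44 + 214} = \frac{1}{230} \left(-73\right) + \sqrt{258} = - \frac{73}{230} + \sqrt{258}$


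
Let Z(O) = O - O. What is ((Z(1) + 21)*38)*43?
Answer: 34314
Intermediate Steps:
Z(O) = 0
((Z(1) + 21)*38)*43 = ((0 + 21)*38)*43 = (21*38)*43 = 798*43 = 34314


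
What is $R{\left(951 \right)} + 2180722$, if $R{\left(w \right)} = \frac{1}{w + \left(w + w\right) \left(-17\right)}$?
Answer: $\frac{68437598525}{31383} \approx 2.1807 \cdot 10^{6}$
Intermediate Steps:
$R{\left(w \right)} = - \frac{1}{33 w}$ ($R{\left(w \right)} = \frac{1}{w + 2 w \left(-17\right)} = \frac{1}{w - 34 w} = \frac{1}{\left(-33\right) w} = - \frac{1}{33 w}$)
$R{\left(951 \right)} + 2180722 = - \frac{1}{33 \cdot 951} + 2180722 = \left(- \frac{1}{33}\right) \frac{1}{951} + 2180722 = - \frac{1}{31383} + 2180722 = \frac{68437598525}{31383}$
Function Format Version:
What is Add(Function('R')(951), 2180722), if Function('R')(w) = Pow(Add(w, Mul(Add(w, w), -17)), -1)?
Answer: Rational(68437598525, 31383) ≈ 2.1807e+6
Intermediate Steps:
Function('R')(w) = Mul(Rational(-1, 33), Pow(w, -1)) (Function('R')(w) = Pow(Add(w, Mul(Mul(2, w), -17)), -1) = Pow(Add(w, Mul(-34, w)), -1) = Pow(Mul(-33, w), -1) = Mul(Rational(-1, 33), Pow(w, -1)))
Add(Function('R')(951), 2180722) = Add(Mul(Rational(-1, 33), Pow(951, -1)), 2180722) = Add(Mul(Rational(-1, 33), Rational(1, 951)), 2180722) = Add(Rational(-1, 31383), 2180722) = Rational(68437598525, 31383)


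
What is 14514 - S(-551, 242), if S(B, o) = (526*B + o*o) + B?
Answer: 246327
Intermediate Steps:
S(B, o) = o² + 527*B (S(B, o) = (526*B + o²) + B = (o² + 526*B) + B = o² + 527*B)
14514 - S(-551, 242) = 14514 - (242² + 527*(-551)) = 14514 - (58564 - 290377) = 14514 - 1*(-231813) = 14514 + 231813 = 246327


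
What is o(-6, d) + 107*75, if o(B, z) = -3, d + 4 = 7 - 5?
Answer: 8022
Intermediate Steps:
d = -2 (d = -4 + (7 - 5) = -4 + 2 = -2)
o(-6, d) + 107*75 = -3 + 107*75 = -3 + 8025 = 8022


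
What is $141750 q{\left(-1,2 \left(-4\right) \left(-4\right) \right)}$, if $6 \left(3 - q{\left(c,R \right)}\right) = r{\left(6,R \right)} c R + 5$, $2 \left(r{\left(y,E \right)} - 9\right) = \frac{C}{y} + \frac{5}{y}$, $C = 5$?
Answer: $7741125$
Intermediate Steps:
$r{\left(y,E \right)} = 9 + \frac{5}{y}$ ($r{\left(y,E \right)} = 9 + \frac{\frac{5}{y} + \frac{5}{y}}{2} = 9 + \frac{10 \frac{1}{y}}{2} = 9 + \frac{5}{y}$)
$q{\left(c,R \right)} = \frac{13}{6} - \frac{59 R c}{36}$ ($q{\left(c,R \right)} = 3 - \frac{\left(9 + \frac{5}{6}\right) c R + 5}{6} = 3 - \frac{\frac{59 c}{6} R + 5}{6} = 3 - \frac{\frac{59 R c}{6} + 5}{6} = 3 - \frac{5 + \frac{59 R c}{6}}{6} = 3 - \left(\frac{5}{6} + \frac{59 R c}{36}\right) = \frac{13}{6} - \frac{59 R c}{36}$)
$141750 q{\left(-1,2 \left(-4\right) \left(-4\right) \right)} = 141750 \left(\frac{13}{6} - \frac{59}{36} \cdot 2 \left(-4\right) \left(-4\right) \left(-1\right)\right) = 141750 \left(\frac{13}{6} - \frac{59}{36} \left(\left(-8\right) \left(-4\right)\right) \left(-1\right)\right) = 141750 \left(\frac{13}{6} - \frac{472}{9} \left(-1\right)\right) = 141750 \left(\frac{13}{6} + \frac{472}{9}\right) = 141750 \cdot \frac{983}{18} = 7741125$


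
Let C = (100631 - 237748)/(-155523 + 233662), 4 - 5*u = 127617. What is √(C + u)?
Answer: 4*I*√243506465259090/390695 ≈ 159.76*I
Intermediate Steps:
u = -127613/5 (u = ⅘ - ⅕*127617 = ⅘ - 127617/5 = -127613/5 ≈ -25523.)
C = -137117/78139 ≈ -1.7548
√(C + u) = √(-137117/78139 - 127613/5) = √(-9972237792/390695) = 4*I*√243506465259090/390695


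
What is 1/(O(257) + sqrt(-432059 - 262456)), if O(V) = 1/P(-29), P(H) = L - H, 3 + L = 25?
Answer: 51/1806433516 - 2601*I*sqrt(694515)/1806433516 ≈ 2.8232e-8 - 0.0011999*I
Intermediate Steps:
L = 22 (L = -3 + 25 = 22)
P(H) = 22 - H
O(V) = 1/51 (O(V) = 1/(22 - 1*(-29)) = 1/(22 + 29) = 1/51)
1/(O(257) + sqrt(-432059 - 262456)) = 1/(1/51 + sqrt(-432059 - 262456)) = 1/(1/51 + sqrt(-694515)) = 1/(1/51 + I*sqrt(694515))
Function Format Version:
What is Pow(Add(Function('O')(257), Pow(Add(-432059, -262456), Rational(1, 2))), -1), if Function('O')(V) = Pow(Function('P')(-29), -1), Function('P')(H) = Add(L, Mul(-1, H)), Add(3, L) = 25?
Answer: Add(Rational(51, 1806433516), Mul(Rational(-2601, 1806433516), I, Pow(694515, Rational(1, 2)))) ≈ Add(2.8232e-8, Mul(-0.0011999, I))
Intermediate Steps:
L = 22 (L = Add(-3, 25) = 22)
Function('P')(H) = Add(22, Mul(-1, H))
Function('O')(V) = Rational(1, 51) (Function('O')(V) = Pow(Add(22, Mul(-1, -29)), -1) = Pow(Add(22, 29), -1) = Pow(51, -1) = Rational(1, 51))
Pow(Add(Function('O')(257), Pow(Add(-432059, -262456), Rational(1, 2))), -1) = Pow(Add(Rational(1, 51), Pow(Add(-432059, -262456), Rational(1, 2))), -1) = Pow(Add(Rational(1, 51), Pow(-694515, Rational(1, 2))), -1) = Pow(Add(Rational(1, 51), Mul(I, Pow(694515, Rational(1, 2)))), -1)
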